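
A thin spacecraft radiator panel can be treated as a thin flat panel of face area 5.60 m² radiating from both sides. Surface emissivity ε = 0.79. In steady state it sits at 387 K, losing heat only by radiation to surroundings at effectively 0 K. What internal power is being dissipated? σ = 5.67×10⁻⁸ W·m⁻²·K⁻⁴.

Steady state: P = εσA T⁴.
A = 2·5.60 = 11.20 m²; T⁴ = (387)⁴ = 2.243×10¹⁰ K⁴.
P = 0.79 × 5.67×10⁻⁸ × 11.20 × 2.243×10¹⁰.

P ≈ 11300 W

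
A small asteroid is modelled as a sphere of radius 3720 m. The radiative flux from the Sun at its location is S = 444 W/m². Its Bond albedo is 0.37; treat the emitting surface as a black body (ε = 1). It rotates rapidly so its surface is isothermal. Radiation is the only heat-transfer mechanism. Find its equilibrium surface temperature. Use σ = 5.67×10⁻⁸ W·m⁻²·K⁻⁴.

T ≈ 187 K

At equilibrium, absorbed power = emitted power.
Absorbing cross-section = πr² = 4.347×10⁷ m²; emitting surface = 4πr² = 1.739×10⁸ m² (ratio 4).
(1−a)S·A_cross = εσ·A_surf·T⁴  ⇒  T⁴ = (1−a)S/(4σ).
T⁴ = 0.630·444/(4·5.67×10⁻⁸) = 1.233×10⁹ K⁴.
T = (1.233×10⁹)^(1/4).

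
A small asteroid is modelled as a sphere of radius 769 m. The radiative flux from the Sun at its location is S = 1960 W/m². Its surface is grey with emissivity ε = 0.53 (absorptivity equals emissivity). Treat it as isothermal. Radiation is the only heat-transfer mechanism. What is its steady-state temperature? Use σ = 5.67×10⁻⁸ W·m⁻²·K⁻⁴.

At equilibrium, absorbed power = emitted power.
Absorbing cross-section = πr² = 1.858×10⁶ m²; emitting surface = 4πr² = 7.431×10⁶ m² (ratio 4).
εS·A_cross = εσ·A_surf·T⁴  ⇒  T⁴ = S/(4σ)   (ε cancels).
T⁴ = 1960/(4·5.67×10⁻⁸) = 8.642×10⁹ K⁴.
T = (8.642×10⁹)^(1/4).

T ≈ 305 K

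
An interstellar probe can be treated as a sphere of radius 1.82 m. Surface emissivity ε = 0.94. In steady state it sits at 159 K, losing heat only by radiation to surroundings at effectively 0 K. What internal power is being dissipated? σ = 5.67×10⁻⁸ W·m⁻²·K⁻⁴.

Steady state: P = εσA T⁴.
A = 4πr² = 41.62 m²; T⁴ = (159)⁴ = 6.391×10⁸ K⁴.
P = 0.94 × 5.67×10⁻⁸ × 41.62 × 6.391×10⁸.

P ≈ 1420 W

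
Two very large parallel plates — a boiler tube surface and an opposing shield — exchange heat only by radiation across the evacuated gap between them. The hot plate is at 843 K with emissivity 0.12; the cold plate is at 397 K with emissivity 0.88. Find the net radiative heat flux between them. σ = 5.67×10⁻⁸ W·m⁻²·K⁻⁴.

For two infinite grey parallel plates, q = σ(T₁⁴ − T₂⁴)/(1/ε₁ + 1/ε₂ − 1).
T₁⁴ − T₂⁴ = 5.050×10¹¹ − 2.484×10¹⁰ = 4.802×10¹¹ K⁴.
1/ε₁ + 1/ε₂ − 1 = 8.333 + 1.136 − 1 = 8.470.
q = 5.67×10⁻⁸ × 4.802×10¹¹ / 8.470.

q ≈ 3210 W/m²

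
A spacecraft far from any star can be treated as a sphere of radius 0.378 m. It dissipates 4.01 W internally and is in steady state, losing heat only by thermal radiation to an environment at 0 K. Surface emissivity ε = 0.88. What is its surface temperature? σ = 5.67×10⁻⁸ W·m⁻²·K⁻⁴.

Steady state: internal power = radiated power, P = εσA T⁴.
Radiating area A = 4πr² = 1.796 m².
T⁴ = P/(εσA) = 4.01/(0.88·5.67×10⁻⁸·1.796) = 4.476×10⁷ K⁴.
T = (4.476×10⁷)^(1/4).

T ≈ 81.8 K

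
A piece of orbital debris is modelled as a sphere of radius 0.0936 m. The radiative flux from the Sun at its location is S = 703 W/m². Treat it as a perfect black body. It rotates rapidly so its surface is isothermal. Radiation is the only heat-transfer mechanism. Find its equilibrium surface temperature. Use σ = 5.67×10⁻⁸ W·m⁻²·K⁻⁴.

T ≈ 236 K

At equilibrium, absorbed power = emitted power.
Absorbing cross-section = πr² = 0.02752 m²; emitting surface = 4πr² = 0.1101 m² (ratio 4).
S·A_cross = εσ·A_surf·T⁴  ⇒  T⁴ = S/(4σ).
T⁴ = 1.00·703/(4·5.67×10⁻⁸) = 3.100×10⁹ K⁴.
T = (3.100×10⁹)^(1/4).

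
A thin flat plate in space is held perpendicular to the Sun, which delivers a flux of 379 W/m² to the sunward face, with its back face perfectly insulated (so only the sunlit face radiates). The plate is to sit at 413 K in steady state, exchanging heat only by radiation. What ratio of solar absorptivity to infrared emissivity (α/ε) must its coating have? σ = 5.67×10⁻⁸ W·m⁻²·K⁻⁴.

α/ε ≈ 4.35

Balance: αS·A = εσ·1A·T⁴ ⇒ α/ε = σT⁴/S.
α/ε = 5.67×10⁻⁸·(413)⁴/379 = 5.67×10⁻⁸·2.909×10¹⁰/379.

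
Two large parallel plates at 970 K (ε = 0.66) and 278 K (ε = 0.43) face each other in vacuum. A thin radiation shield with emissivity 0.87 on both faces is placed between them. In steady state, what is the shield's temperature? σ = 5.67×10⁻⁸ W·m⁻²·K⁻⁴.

T_s ≈ 854 K

In steady state the net flux on the hot side equals that on the cold side.
σ(T₁⁴−T_s⁴)/D₁ = σ(T_s⁴−T₂⁴)/D₂, with D₁ = 1/ε₁+1/ε_s−1 = 1.665, D₂ = 1/ε_s+1/ε₂−1 = 2.475.
Solve for T_s⁴: T_s⁴ = (D₂·T₁⁴ + D₁·T₂⁴)/(D₁+D₂) = 5.317×10¹¹ K⁴.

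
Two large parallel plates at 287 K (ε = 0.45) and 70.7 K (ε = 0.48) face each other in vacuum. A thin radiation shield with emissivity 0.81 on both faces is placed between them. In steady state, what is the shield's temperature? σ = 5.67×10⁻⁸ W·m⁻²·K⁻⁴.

T_s ≈ 240 K

In steady state the net flux on the hot side equals that on the cold side.
σ(T₁⁴−T_s⁴)/D₁ = σ(T_s⁴−T₂⁴)/D₂, with D₁ = 1/ε₁+1/ε_s−1 = 2.457, D₂ = 1/ε_s+1/ε₂−1 = 2.318.
Solve for T_s⁴: T_s⁴ = (D₂·T₁⁴ + D₁·T₂⁴)/(D₁+D₂) = 3.307×10⁹ K⁴.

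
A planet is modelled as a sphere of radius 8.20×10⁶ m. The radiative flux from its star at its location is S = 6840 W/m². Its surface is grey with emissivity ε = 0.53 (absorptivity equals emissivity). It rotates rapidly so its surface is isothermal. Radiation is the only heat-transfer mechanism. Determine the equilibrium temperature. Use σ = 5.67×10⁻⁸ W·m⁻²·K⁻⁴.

At equilibrium, absorbed power = emitted power.
Absorbing cross-section = πr² = 2.112×10¹⁴ m²; emitting surface = 4πr² = 8.450×10¹⁴ m² (ratio 4).
εS·A_cross = εσ·A_surf·T⁴  ⇒  T⁴ = S/(4σ)   (ε cancels).
T⁴ = 6840/(4·5.67×10⁻⁸) = 3.016×10¹⁰ K⁴.
T = (3.016×10¹⁰)^(1/4).

T ≈ 417 K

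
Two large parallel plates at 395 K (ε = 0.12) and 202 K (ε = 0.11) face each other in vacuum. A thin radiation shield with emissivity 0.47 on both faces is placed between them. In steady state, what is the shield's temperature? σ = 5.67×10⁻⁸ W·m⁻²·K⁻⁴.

T_s ≈ 340 K

In steady state the net flux on the hot side equals that on the cold side.
σ(T₁⁴−T_s⁴)/D₁ = σ(T_s⁴−T₂⁴)/D₂, with D₁ = 1/ε₁+1/ε_s−1 = 9.461, D₂ = 1/ε_s+1/ε₂−1 = 10.22.
Solve for T_s⁴: T_s⁴ = (D₂·T₁⁴ + D₁·T₂⁴)/(D₁+D₂) = 1.344×10¹⁰ K⁴.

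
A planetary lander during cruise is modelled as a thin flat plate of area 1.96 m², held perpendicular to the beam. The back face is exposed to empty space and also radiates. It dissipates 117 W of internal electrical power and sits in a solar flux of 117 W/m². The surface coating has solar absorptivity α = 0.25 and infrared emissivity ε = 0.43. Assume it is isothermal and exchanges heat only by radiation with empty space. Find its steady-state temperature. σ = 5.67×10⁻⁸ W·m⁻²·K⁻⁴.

T ≈ 207 K

At steady state, absorbed solar power + internal power = radiated power.
Absorbed: α·S·A_cross = 0.25·117·1.960 = 57.33 W (cross-section A).
Total input = 57.33 + 117 = 174.3 W.
Radiated: εσ·A_surf·T⁴ with A_surf = 2A = 3.920 m².
T⁴ = 174.3/(0.43·5.67×10⁻⁸·3.920) = 1.824×10⁹ K⁴.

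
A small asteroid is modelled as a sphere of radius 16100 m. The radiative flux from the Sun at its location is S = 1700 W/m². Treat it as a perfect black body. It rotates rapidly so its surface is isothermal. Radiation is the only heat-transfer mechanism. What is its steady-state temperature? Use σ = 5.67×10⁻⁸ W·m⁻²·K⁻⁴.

T ≈ 294 K

At equilibrium, absorbed power = emitted power.
Absorbing cross-section = πr² = 8.143×10⁸ m²; emitting surface = 4πr² = 3.257×10⁹ m² (ratio 4).
S·A_cross = εσ·A_surf·T⁴  ⇒  T⁴ = S/(4σ).
T⁴ = 1.00·1700/(4·5.67×10⁻⁸) = 7.496×10⁹ K⁴.
T = (7.496×10⁹)^(1/4).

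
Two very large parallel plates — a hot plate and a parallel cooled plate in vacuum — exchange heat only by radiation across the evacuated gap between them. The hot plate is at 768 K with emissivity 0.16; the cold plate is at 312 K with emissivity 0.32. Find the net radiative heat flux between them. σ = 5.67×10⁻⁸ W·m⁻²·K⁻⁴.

For two infinite grey parallel plates, q = σ(T₁⁴ − T₂⁴)/(1/ε₁ + 1/ε₂ − 1).
T₁⁴ − T₂⁴ = 3.479×10¹¹ − 9.476×10⁹ = 3.384×10¹¹ K⁴.
1/ε₁ + 1/ε₂ − 1 = 6.250 + 3.125 − 1 = 8.375.
q = 5.67×10⁻⁸ × 3.384×10¹¹ / 8.375.

q ≈ 2290 W/m²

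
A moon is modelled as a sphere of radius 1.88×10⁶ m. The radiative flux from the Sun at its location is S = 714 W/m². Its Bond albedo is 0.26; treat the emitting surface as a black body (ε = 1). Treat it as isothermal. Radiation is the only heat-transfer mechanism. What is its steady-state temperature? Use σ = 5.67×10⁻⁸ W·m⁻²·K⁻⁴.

At equilibrium, absorbed power = emitted power.
Absorbing cross-section = πr² = 1.110×10¹³ m²; emitting surface = 4πr² = 4.441×10¹³ m² (ratio 4).
(1−a)S·A_cross = εσ·A_surf·T⁴  ⇒  T⁴ = (1−a)S/(4σ).
T⁴ = 0.740·714/(4·5.67×10⁻⁸) = 2.330×10⁹ K⁴.
T = (2.330×10⁹)^(1/4).

T ≈ 220 K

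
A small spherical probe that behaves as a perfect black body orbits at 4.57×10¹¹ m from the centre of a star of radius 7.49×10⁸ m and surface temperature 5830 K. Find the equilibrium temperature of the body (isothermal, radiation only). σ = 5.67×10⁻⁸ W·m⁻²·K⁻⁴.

The star's surface emits σT_*⁴; at distance d the flux is S = σT_*⁴(R_*/d)².
S = 5.67×10⁻⁸·(5830)⁴·(7.49×10⁸/4.57×10¹¹)² = 175.9 W/m².
For an isothermal sphere T⁴ = (1−a)S/(4σ) = 7.758×10⁸ K⁴.

T ≈ 167 K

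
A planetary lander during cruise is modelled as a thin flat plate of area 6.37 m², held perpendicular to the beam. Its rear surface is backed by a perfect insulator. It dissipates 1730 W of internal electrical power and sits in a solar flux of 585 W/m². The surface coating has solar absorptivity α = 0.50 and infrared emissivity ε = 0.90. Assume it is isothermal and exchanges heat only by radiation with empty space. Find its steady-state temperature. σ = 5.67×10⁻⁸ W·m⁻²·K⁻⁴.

At steady state, absorbed solar power + internal power = radiated power.
Absorbed: α·S·A_cross = 0.50·585·6.370 = 1863 W (cross-section A).
Total input = 1863 + 1730 = 3593 W.
Radiated: εσ·A_surf·T⁴ with A_surf = A = 6.370 m².
T⁴ = 3593/(0.90·5.67×10⁻⁸·6.370) = 1.105×10¹⁰ K⁴.

T ≈ 324 K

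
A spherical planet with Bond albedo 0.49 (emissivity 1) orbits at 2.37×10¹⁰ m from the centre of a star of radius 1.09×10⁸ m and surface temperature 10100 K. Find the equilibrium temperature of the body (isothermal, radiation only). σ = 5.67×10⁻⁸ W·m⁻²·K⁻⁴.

The star's surface emits σT_*⁴; at distance d the flux is S = σT_*⁴(R_*/d)².
S = 5.67×10⁻⁸·(10100)⁴·(1.09×10⁸/2.37×10¹⁰)² = 12480 W/m².
For an isothermal sphere T⁴ = (1−a)S/(4σ) = 2.806×10¹⁰ K⁴.

T ≈ 409 K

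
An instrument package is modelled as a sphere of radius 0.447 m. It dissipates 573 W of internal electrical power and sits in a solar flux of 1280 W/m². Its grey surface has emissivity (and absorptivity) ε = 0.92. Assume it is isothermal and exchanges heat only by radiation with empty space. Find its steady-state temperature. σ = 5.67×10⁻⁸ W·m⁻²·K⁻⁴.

T ≈ 316 K

At steady state, absorbed solar power + internal power = radiated power.
Absorbed: α·S·A_cross = 0.92·1280·0.6277 = 739.2 W (cross-section πr²).
Total input = 739.2 + 573 = 1312 W.
Radiated: εσ·A_surf·T⁴ with A_surf = 4πr² = 2.511 m².
T⁴ = 1312/(0.92·5.67×10⁻⁸·2.511) = 1.002×10¹⁰ K⁴.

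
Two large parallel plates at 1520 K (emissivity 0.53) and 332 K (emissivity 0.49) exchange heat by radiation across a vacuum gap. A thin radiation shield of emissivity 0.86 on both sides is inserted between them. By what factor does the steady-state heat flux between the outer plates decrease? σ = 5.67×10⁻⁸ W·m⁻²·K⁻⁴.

Without shield: q₀ = σΔ(T⁴)/(1/ε₁+1/ε₂−1) with denominator 2.928.
With shield the two gaps are in series; the resistances add: (1/ε₁+1/ε_s−1)+(1/ε_s+1/ε₂−1) = 2.050+2.204 = 4.253.
Heat-flux ratio q₀/q = 4.253/2.928.

factor ≈ 1.45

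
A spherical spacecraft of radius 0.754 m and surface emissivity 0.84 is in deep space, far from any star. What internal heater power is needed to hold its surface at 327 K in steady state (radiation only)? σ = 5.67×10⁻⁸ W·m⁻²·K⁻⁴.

P ≈ 3890 W

P = εσ·4πr²·T⁴.
4πr² = 7.144 m²; T⁴ = 1.143×10¹⁰ K⁴.
P = 0.84·5.67×10⁻⁸·7.144·1.143×10¹⁰.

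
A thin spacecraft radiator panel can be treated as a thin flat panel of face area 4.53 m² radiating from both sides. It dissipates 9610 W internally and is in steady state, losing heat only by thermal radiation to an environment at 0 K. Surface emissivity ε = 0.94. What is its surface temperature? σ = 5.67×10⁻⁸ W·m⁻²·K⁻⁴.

Steady state: internal power = radiated power, P = εσA T⁴.
Radiating area A = 2·4.53 = 9.060 m².
T⁴ = P/(εσA) = 9610/(0.94·5.67×10⁻⁸·9.060) = 1.990×10¹⁰ K⁴.
T = (1.990×10¹⁰)^(1/4).

T ≈ 376 K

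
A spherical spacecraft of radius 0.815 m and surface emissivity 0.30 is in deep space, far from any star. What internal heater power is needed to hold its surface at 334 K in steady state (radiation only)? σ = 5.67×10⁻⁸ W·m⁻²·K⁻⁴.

P = εσ·4πr²·T⁴.
4πr² = 8.347 m²; T⁴ = 1.244×10¹⁰ K⁴.
P = 0.30·5.67×10⁻⁸·8.347·1.244×10¹⁰.

P ≈ 1770 W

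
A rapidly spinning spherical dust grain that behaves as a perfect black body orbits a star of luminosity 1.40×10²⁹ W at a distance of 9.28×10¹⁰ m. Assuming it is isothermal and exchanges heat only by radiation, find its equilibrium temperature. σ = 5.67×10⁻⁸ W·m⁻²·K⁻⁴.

First find the stellar flux at distance d: S = L/(4πd²) = 1.40×10²⁹/(4π·(9.28×10¹⁰)²) = 1.294×10⁶ W/m².
For an isothermal sphere, absorbed (1−a)S·πr² = emitted σ·4πr²·T⁴, so T⁴ = (1−a)S/(4σ).
T⁴ = 1.00·1.294×10⁶/(4·5.67×10⁻⁸) = 5.704×10¹² K⁴.

T ≈ 1550 K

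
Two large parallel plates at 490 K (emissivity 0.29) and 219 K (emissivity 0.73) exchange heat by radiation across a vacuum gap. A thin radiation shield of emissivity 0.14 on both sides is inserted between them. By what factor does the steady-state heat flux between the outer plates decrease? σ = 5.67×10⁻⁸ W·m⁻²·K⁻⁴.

factor ≈ 4.48

Without shield: q₀ = σΔ(T⁴)/(1/ε₁+1/ε₂−1) with denominator 3.818.
With shield the two gaps are in series; the resistances add: (1/ε₁+1/ε_s−1)+(1/ε_s+1/ε₂−1) = 9.591+7.513 = 17.10.
Heat-flux ratio q₀/q = 17.10/3.818.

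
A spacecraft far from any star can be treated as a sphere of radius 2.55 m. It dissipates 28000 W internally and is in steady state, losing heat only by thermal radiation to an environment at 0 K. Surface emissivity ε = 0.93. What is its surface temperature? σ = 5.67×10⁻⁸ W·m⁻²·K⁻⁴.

Steady state: internal power = radiated power, P = εσA T⁴.
Radiating area A = 4πr² = 81.71 m².
T⁴ = P/(εσA) = 28000/(0.93·5.67×10⁻⁸·81.71) = 6.498×10⁹ K⁴.
T = (6.498×10⁹)^(1/4).

T ≈ 284 K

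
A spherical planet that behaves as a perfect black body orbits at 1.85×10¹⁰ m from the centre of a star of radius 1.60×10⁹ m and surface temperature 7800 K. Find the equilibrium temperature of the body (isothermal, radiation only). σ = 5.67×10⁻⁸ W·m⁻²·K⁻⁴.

T ≈ 1620 K

The star's surface emits σT_*⁴; at distance d the flux is S = σT_*⁴(R_*/d)².
S = 5.67×10⁻⁸·(7800)⁴·(1.60×10⁹/1.85×10¹⁰)² = 1.570×10⁶ W/m².
For an isothermal sphere T⁴ = (1−a)S/(4σ) = 6.922×10¹² K⁴.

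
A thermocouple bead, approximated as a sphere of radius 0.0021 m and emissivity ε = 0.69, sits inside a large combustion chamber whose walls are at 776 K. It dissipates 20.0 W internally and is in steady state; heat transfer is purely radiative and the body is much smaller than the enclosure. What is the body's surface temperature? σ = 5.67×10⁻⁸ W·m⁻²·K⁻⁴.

T ≈ 1760 K

For a small grey body in a large enclosure, net radiated power = εσA(T⁴ − T_w⁴).
Steady state: P = εσA(T⁴ − T_w⁴) with A = 4πr² = 5.542×10⁻⁵ m².
T⁴ = P/(εσA) + T_w⁴ = 20.0/(0.69·5.67×10⁻⁸·5.542×10⁻⁵) + (776)⁴
    = 9.225×10¹² + 3.626×10¹¹ = 9.587×10¹² K⁴.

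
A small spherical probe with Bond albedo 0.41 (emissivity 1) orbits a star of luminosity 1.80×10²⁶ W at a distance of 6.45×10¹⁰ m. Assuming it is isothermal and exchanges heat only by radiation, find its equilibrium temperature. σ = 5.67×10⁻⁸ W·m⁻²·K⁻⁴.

T ≈ 308 K

First find the stellar flux at distance d: S = L/(4πd²) = 1.80×10²⁶/(4π·(6.45×10¹⁰)²) = 3443 W/m².
For an isothermal sphere, absorbed (1−a)S·πr² = emitted σ·4πr²·T⁴, so T⁴ = (1−a)S/(4σ).
T⁴ = 0.590·3443/(4·5.67×10⁻⁸) = 8.957×10⁹ K⁴.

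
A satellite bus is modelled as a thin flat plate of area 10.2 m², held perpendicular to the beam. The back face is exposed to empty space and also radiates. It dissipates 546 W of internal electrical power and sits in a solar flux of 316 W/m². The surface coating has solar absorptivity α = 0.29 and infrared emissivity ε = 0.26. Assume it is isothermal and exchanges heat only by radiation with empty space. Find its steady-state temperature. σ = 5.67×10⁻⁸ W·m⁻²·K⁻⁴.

At steady state, absorbed solar power + internal power = radiated power.
Absorbed: α·S·A_cross = 0.29·316·10.20 = 934.7 W (cross-section A).
Total input = 934.7 + 546 = 1481 W.
Radiated: εσ·A_surf·T⁴ with A_surf = 2A = 20.40 m².
T⁴ = 1481/(0.26·5.67×10⁻⁸·20.40) = 4.924×10⁹ K⁴.

T ≈ 265 K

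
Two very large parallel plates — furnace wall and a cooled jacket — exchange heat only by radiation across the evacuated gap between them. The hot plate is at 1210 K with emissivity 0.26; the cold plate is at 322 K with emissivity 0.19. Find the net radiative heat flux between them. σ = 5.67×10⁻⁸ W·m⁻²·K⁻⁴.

For two infinite grey parallel plates, q = σ(T₁⁴ − T₂⁴)/(1/ε₁ + 1/ε₂ − 1).
T₁⁴ − T₂⁴ = 2.144×10¹² − 1.075×10¹⁰ = 2.133×10¹² K⁴.
1/ε₁ + 1/ε₂ − 1 = 3.846 + 5.263 − 1 = 8.109.
q = 5.67×10⁻⁸ × 2.133×10¹² / 8.109.

q ≈ 14900 W/m²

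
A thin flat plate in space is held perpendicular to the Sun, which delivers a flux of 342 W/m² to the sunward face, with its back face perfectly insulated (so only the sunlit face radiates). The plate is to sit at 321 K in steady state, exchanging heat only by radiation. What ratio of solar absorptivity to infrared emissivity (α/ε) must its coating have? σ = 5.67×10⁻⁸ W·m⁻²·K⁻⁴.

α/ε ≈ 1.76

Balance: αS·A = εσ·1A·T⁴ ⇒ α/ε = σT⁴/S.
α/ε = 5.67×10⁻⁸·(321)⁴/342 = 5.67×10⁻⁸·1.062×10¹⁰/342.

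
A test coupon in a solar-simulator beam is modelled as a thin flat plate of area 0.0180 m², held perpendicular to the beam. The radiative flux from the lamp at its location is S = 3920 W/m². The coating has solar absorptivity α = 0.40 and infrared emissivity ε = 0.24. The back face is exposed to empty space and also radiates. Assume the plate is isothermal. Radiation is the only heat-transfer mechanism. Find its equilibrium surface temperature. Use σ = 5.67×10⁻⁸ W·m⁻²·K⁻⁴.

T ≈ 490 K

At equilibrium, absorbed power = emitted power.
Absorbing cross-section = A = 0.01800 m²; emitting surface = 2A = 0.03600 m² (ratio 2).
αS·A_cross = εσ·A_surf·T⁴  ⇒  T⁴ = αS/(ε·2σ).
T⁴ = 0.400·3920/(0.24·2·5.67×10⁻⁸) = 5.761×10¹⁰ K⁴.
T = (5.761×10¹⁰)^(1/4).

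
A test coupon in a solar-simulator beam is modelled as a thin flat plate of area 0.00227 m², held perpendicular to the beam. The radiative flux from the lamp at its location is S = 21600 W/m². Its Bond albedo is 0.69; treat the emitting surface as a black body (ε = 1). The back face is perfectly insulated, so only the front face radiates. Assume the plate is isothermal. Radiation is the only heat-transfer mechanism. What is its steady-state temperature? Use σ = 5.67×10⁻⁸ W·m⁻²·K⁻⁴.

At equilibrium, absorbed power = emitted power.
Absorbing cross-section = A = 0.002270 m²; emitting surface = A = 0.002270 m² (ratio 1).
(1−a)S·A_cross = εσ·A_surf·T⁴  ⇒  T⁴ = (1−a)S/(1σ).
T⁴ = 0.310·21600/(1·5.67×10⁻⁸) = 1.181×10¹¹ K⁴.
T = (1.181×10¹¹)^(1/4).

T ≈ 586 K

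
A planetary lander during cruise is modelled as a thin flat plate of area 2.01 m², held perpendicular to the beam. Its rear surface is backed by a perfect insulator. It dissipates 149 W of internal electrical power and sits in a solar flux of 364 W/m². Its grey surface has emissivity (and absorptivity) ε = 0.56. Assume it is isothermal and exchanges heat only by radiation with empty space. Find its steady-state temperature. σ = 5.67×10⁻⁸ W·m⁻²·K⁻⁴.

At steady state, absorbed solar power + internal power = radiated power.
Absorbed: α·S·A_cross = 0.56·364·2.010 = 409.7 W (cross-section A).
Total input = 409.7 + 149 = 558.7 W.
Radiated: εσ·A_surf·T⁴ with A_surf = A = 2.010 m².
T⁴ = 558.7/(0.56·5.67×10⁻⁸·2.010) = 8.754×10⁹ K⁴.

T ≈ 306 K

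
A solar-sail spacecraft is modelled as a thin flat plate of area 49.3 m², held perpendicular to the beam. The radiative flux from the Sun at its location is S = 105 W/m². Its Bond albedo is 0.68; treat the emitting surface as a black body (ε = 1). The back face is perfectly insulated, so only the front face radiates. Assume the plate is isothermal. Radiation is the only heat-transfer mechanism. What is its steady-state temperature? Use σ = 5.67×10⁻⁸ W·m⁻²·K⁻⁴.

At equilibrium, absorbed power = emitted power.
Absorbing cross-section = A = 49.30 m²; emitting surface = A = 49.30 m² (ratio 1).
(1−a)S·A_cross = εσ·A_surf·T⁴  ⇒  T⁴ = (1−a)S/(1σ).
T⁴ = 0.320·105/(1·5.67×10⁻⁸) = 5.926×10⁸ K⁴.
T = (5.926×10⁸)^(1/4).

T ≈ 156 K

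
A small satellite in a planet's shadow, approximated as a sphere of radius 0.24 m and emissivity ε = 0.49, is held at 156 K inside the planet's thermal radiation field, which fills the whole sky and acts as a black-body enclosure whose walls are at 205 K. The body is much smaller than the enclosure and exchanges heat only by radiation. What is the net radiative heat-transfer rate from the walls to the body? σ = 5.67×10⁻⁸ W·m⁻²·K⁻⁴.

P_net ≈ 23.6 W

For a small grey body in a large enclosure: P_net = εσA(T_body⁴ − T_wall⁴).
A = 4πr² = 0.7238 m²; T_body⁴ − T_wall⁴ = 5.922×10⁸ − 1.766×10⁹ = -1.174×10⁹ K⁴.
|P_net| = 0.49·5.67×10⁻⁸·0.7238·1.174×10⁹.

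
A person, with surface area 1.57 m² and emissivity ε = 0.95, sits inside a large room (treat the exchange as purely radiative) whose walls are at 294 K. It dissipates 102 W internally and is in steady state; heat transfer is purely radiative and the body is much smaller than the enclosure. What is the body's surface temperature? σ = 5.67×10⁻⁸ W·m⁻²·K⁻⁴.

For a small grey body in a large enclosure, net radiated power = εσA(T⁴ − T_w⁴).
Steady state: P = εσA(T⁴ − T_w⁴) with A = 1.57 m².
T⁴ = P/(εσA) + T_w⁴ = 102/(0.95·5.67×10⁻⁸·1.570) + (294)⁴
    = 1.206×10⁹ + 7.471×10⁹ = 8.677×10⁹ K⁴.

T ≈ 305 K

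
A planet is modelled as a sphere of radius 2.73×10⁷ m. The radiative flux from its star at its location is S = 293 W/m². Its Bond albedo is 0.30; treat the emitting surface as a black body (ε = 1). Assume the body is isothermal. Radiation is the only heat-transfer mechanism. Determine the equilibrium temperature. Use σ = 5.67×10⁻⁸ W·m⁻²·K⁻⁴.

At equilibrium, absorbed power = emitted power.
Absorbing cross-section = πr² = 2.341×10¹⁵ m²; emitting surface = 4πr² = 9.366×10¹⁵ m² (ratio 4).
(1−a)S·A_cross = εσ·A_surf·T⁴  ⇒  T⁴ = (1−a)S/(4σ).
T⁴ = 0.700·293/(4·5.67×10⁻⁸) = 9.043×10⁸ K⁴.
T = (9.043×10⁸)^(1/4).

T ≈ 173 K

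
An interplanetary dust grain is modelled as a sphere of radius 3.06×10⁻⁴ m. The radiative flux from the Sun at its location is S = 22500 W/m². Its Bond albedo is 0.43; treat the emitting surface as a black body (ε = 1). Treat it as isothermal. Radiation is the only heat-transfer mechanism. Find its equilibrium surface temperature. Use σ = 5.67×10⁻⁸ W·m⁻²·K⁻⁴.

At equilibrium, absorbed power = emitted power.
Absorbing cross-section = πr² = 2.942×10⁻⁷ m²; emitting surface = 4πr² = 1.177×10⁻⁶ m² (ratio 4).
(1−a)S·A_cross = εσ·A_surf·T⁴  ⇒  T⁴ = (1−a)S/(4σ).
T⁴ = 0.570·22500/(4·5.67×10⁻⁸) = 5.655×10¹⁰ K⁴.
T = (5.655×10¹⁰)^(1/4).

T ≈ 488 K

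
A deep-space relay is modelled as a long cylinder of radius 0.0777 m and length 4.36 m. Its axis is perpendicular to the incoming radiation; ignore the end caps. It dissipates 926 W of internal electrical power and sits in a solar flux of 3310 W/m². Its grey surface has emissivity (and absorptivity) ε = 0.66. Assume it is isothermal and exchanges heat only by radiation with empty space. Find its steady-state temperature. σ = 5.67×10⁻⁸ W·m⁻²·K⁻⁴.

T ≈ 417 K

At steady state, absorbed solar power + internal power = radiated power.
Absorbed: α·S·A_cross = 0.66·3310·0.6775 = 1480 W (cross-section 2rL).
Total input = 1480 + 926 = 2406 W.
Radiated: εσ·A_surf·T⁴ with A_surf = 2πrL = 2.129 m².
T⁴ = 2406/(0.66·5.67×10⁻⁸·2.129) = 3.021×10¹⁰ K⁴.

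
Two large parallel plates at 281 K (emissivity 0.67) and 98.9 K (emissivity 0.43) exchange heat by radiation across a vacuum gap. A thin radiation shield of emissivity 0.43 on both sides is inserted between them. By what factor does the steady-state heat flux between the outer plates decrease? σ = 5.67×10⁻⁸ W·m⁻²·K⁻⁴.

factor ≈ 2.30

Without shield: q₀ = σΔ(T⁴)/(1/ε₁+1/ε₂−1) with denominator 2.818.
With shield the two gaps are in series; the resistances add: (1/ε₁+1/ε_s−1)+(1/ε_s+1/ε₂−1) = 2.818+3.651 = 6.469.
Heat-flux ratio q₀/q = 6.469/2.818.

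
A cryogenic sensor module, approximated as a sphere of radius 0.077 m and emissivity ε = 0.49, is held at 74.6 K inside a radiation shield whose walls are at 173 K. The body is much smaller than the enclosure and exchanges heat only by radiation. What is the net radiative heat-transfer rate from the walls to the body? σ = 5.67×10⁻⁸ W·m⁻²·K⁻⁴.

For a small grey body in a large enclosure: P_net = εσA(T_body⁴ − T_wall⁴).
A = 4πr² = 0.07451 m²; T_body⁴ − T_wall⁴ = 3.097×10⁷ − 8.957×10⁸ = -8.648×10⁸ K⁴.
|P_net| = 0.49·5.67×10⁻⁸·0.07451·8.648×10⁸.

P_net ≈ 1.79 W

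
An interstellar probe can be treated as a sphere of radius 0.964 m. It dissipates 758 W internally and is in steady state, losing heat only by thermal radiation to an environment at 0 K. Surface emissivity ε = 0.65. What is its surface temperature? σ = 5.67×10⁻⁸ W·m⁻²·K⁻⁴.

Steady state: internal power = radiated power, P = εσA T⁴.
Radiating area A = 4πr² = 11.68 m².
T⁴ = P/(εσA) = 758/(0.65·5.67×10⁻⁸·11.68) = 1.761×10⁹ K⁴.
T = (1.761×10⁹)^(1/4).

T ≈ 205 K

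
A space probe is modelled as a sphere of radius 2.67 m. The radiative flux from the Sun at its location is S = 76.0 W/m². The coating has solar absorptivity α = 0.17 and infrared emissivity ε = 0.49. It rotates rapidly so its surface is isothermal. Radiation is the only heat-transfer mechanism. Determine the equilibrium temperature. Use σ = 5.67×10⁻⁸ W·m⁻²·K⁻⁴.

At equilibrium, absorbed power = emitted power.
Absorbing cross-section = πr² = 22.40 m²; emitting surface = 4πr² = 89.58 m² (ratio 4).
αS·A_cross = εσ·A_surf·T⁴  ⇒  T⁴ = αS/(ε·4σ).
T⁴ = 0.170·76.0/(0.49·4·5.67×10⁻⁸) = 1.163×10⁸ K⁴.
T = (1.163×10⁸)^(1/4).

T ≈ 104 K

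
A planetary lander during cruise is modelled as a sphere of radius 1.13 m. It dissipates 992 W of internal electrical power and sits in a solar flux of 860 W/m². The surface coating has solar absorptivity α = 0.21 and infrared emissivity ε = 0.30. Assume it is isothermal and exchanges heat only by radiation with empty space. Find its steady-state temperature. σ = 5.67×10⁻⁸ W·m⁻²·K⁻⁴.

T ≈ 282 K

At steady state, absorbed solar power + internal power = radiated power.
Absorbed: α·S·A_cross = 0.21·860·4.011 = 724.5 W (cross-section πr²).
Total input = 724.5 + 992 = 1716 W.
Radiated: εσ·A_surf·T⁴ with A_surf = 4πr² = 16.05 m².
T⁴ = 1716/(0.30·5.67×10⁻⁸·16.05) = 6.289×10⁹ K⁴.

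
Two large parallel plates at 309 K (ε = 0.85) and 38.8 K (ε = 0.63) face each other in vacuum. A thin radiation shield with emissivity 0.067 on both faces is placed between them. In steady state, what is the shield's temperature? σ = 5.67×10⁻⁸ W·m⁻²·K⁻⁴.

In steady state the net flux on the hot side equals that on the cold side.
σ(T₁⁴−T_s⁴)/D₁ = σ(T_s⁴−T₂⁴)/D₂, with D₁ = 1/ε₁+1/ε_s−1 = 15.10, D₂ = 1/ε_s+1/ε₂−1 = 15.51.
Solve for T_s⁴: T_s⁴ = (D₂·T₁⁴ + D₁·T₂⁴)/(D₁+D₂) = 4.621×10⁹ K⁴.

T_s ≈ 261 K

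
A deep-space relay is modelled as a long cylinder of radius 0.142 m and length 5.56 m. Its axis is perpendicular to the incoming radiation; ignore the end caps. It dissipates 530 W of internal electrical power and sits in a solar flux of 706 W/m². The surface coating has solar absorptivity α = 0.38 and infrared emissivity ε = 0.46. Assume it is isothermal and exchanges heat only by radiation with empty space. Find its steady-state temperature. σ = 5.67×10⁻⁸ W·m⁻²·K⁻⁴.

T ≈ 293 K

At steady state, absorbed solar power + internal power = radiated power.
Absorbed: α·S·A_cross = 0.38·706·1.579 = 423.6 W (cross-section 2rL).
Total input = 423.6 + 530 = 953.6 W.
Radiated: εσ·A_surf·T⁴ with A_surf = 2πrL = 4.961 m².
T⁴ = 953.6/(0.46·5.67×10⁻⁸·4.961) = 7.370×10⁹ K⁴.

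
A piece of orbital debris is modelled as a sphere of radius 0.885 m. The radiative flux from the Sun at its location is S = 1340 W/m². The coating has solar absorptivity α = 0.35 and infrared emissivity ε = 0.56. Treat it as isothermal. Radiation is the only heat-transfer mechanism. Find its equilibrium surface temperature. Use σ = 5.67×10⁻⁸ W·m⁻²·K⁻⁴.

T ≈ 247 K

At equilibrium, absorbed power = emitted power.
Absorbing cross-section = πr² = 2.461 m²; emitting surface = 4πr² = 9.842 m² (ratio 4).
αS·A_cross = εσ·A_surf·T⁴  ⇒  T⁴ = αS/(ε·4σ).
T⁴ = 0.350·1340/(0.56·4·5.67×10⁻⁸) = 3.693×10⁹ K⁴.
T = (3.693×10⁹)^(1/4).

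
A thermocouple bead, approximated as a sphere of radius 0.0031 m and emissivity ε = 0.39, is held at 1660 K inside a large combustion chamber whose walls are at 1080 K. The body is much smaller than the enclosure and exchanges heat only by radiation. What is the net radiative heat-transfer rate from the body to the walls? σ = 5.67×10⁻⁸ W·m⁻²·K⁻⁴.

P_net ≈ 16.6 W

For a small grey body in a large enclosure: P_net = εσA(T_body⁴ − T_wall⁴).
A = 4πr² = 1.208×10⁻⁴ m²; T_body⁴ − T_wall⁴ = 7.593×10¹² − 1.360×10¹² = 6.233×10¹² K⁴.
|P_net| = 0.39·5.67×10⁻⁸·1.208×10⁻⁴·6.233×10¹².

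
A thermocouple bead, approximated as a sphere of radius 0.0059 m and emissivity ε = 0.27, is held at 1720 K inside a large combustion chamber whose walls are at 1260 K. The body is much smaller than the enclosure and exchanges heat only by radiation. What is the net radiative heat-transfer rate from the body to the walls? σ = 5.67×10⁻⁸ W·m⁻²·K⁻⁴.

P_net ≈ 41.7 W

For a small grey body in a large enclosure: P_net = εσA(T_body⁴ − T_wall⁴).
A = 4πr² = 4.374×10⁻⁴ m²; T_body⁴ − T_wall⁴ = 8.752×10¹² − 2.520×10¹² = 6.232×10¹² K⁴.
|P_net| = 0.27·5.67×10⁻⁸·4.374×10⁻⁴·6.232×10¹².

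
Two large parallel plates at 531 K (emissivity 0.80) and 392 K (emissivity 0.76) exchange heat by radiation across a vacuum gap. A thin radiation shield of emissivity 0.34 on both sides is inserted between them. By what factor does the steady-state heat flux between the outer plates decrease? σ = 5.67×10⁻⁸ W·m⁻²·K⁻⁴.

factor ≈ 4.12

Without shield: q₀ = σΔ(T⁴)/(1/ε₁+1/ε₂−1) with denominator 1.566.
With shield the two gaps are in series; the resistances add: (1/ε₁+1/ε_s−1)+(1/ε_s+1/ε₂−1) = 3.191+3.257 = 6.448.
Heat-flux ratio q₀/q = 6.448/1.566.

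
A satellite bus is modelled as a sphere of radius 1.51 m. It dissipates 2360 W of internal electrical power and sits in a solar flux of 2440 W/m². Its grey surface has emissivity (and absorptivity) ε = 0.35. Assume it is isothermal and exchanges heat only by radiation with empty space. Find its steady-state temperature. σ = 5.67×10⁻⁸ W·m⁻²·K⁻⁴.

At steady state, absorbed solar power + internal power = radiated power.
Absorbed: α·S·A_cross = 0.35·2440·7.163 = 6117 W (cross-section πr²).
Total input = 6117 + 2360 = 8477 W.
Radiated: εσ·A_surf·T⁴ with A_surf = 4πr² = 28.65 m².
T⁴ = 8477/(0.35·5.67×10⁻⁸·28.65) = 1.491×10¹⁰ K⁴.

T ≈ 349 K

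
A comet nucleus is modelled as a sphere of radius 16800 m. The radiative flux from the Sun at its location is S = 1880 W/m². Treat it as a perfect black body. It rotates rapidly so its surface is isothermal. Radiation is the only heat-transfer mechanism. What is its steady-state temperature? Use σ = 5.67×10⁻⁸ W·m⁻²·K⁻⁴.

T ≈ 302 K

At equilibrium, absorbed power = emitted power.
Absorbing cross-section = πr² = 8.867×10⁸ m²; emitting surface = 4πr² = 3.547×10⁹ m² (ratio 4).
S·A_cross = εσ·A_surf·T⁴  ⇒  T⁴ = S/(4σ).
T⁴ = 1.00·1880/(4·5.67×10⁻⁸) = 8.289×10⁹ K⁴.
T = (8.289×10⁹)^(1/4).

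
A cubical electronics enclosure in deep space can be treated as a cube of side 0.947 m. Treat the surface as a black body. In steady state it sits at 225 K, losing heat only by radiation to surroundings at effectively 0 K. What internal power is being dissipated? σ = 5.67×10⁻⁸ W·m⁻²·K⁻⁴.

P ≈ 782 W

Steady state: P = εσA T⁴.
A = 6L² = 5.381 m²; T⁴ = (225)⁴ = 2.563×10⁹ K⁴.
P = 1.0 × 5.67×10⁻⁸ × 5.381 × 2.563×10⁹.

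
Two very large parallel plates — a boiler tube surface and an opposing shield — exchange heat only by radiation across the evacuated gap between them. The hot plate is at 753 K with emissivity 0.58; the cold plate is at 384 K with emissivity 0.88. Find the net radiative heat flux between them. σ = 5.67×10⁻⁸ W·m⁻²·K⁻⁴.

For two infinite grey parallel plates, q = σ(T₁⁴ − T₂⁴)/(1/ε₁ + 1/ε₂ − 1).
T₁⁴ − T₂⁴ = 3.215×10¹¹ − 2.174×10¹⁰ = 2.998×10¹¹ K⁴.
1/ε₁ + 1/ε₂ − 1 = 1.724 + 1.136 − 1 = 1.861.
q = 5.67×10⁻⁸ × 2.998×10¹¹ / 1.861.

q ≈ 9140 W/m²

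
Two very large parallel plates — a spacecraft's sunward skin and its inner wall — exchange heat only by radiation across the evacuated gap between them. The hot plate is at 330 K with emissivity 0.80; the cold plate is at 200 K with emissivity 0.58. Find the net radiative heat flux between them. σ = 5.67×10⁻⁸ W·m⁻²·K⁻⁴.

For two infinite grey parallel plates, q = σ(T₁⁴ − T₂⁴)/(1/ε₁ + 1/ε₂ − 1).
T₁⁴ − T₂⁴ = 1.186×10¹⁰ − 1.600×10⁹ = 1.026×10¹⁰ K⁴.
1/ε₁ + 1/ε₂ − 1 = 1.250 + 1.724 − 1 = 1.974.
q = 5.67×10⁻⁸ × 1.026×10¹⁰ / 1.974.

q ≈ 295 W/m²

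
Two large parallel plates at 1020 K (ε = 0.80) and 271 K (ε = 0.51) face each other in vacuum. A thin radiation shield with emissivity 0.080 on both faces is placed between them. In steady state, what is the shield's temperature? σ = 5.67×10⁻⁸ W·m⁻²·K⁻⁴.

T_s ≈ 864 K

In steady state the net flux on the hot side equals that on the cold side.
σ(T₁⁴−T_s⁴)/D₁ = σ(T_s⁴−T₂⁴)/D₂, with D₁ = 1/ε₁+1/ε_s−1 = 12.75, D₂ = 1/ε_s+1/ε₂−1 = 13.46.
Solve for T_s⁴: T_s⁴ = (D₂·T₁⁴ + D₁·T₂⁴)/(D₁+D₂) = 5.585×10¹¹ K⁴.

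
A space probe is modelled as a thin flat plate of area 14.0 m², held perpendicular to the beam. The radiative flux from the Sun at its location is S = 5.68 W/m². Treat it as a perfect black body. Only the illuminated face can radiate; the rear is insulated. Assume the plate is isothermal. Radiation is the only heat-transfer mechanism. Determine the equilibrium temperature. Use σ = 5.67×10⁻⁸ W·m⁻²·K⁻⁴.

At equilibrium, absorbed power = emitted power.
Absorbing cross-section = A = 14.00 m²; emitting surface = A = 14.00 m² (ratio 1).
S·A_cross = εσ·A_surf·T⁴  ⇒  T⁴ = S/(1σ).
T⁴ = 1.00·5.68/(1·5.67×10⁻⁸) = 1.002×10⁸ K⁴.
T = (1.002×10⁸)^(1/4).

T ≈ 100 K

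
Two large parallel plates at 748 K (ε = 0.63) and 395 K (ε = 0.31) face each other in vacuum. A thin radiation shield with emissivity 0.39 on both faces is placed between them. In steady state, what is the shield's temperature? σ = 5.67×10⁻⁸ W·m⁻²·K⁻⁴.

In steady state the net flux on the hot side equals that on the cold side.
σ(T₁⁴−T_s⁴)/D₁ = σ(T_s⁴−T₂⁴)/D₂, with D₁ = 1/ε₁+1/ε_s−1 = 3.151, D₂ = 1/ε_s+1/ε₂−1 = 4.790.
Solve for T_s⁴: T_s⁴ = (D₂·T₁⁴ + D₁·T₂⁴)/(D₁+D₂) = 1.985×10¹¹ K⁴.

T_s ≈ 667 K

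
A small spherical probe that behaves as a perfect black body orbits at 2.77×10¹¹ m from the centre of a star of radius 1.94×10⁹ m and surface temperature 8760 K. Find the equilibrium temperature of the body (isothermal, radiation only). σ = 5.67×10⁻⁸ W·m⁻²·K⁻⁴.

The star's surface emits σT_*⁴; at distance d the flux is S = σT_*⁴(R_*/d)².
S = 5.67×10⁻⁸·(8760)⁴·(1.94×10⁹/2.77×10¹¹)² = 16380 W/m².
For an isothermal sphere T⁴ = (1−a)S/(4σ) = 7.221×10¹⁰ K⁴.

T ≈ 518 K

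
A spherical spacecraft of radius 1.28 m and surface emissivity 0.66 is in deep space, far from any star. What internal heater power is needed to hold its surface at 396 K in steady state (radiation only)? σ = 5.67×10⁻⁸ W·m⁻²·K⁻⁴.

P ≈ 18900 W

P = εσ·4πr²·T⁴.
4πr² = 20.59 m²; T⁴ = 2.459×10¹⁰ K⁴.
P = 0.66·5.67×10⁻⁸·20.59·2.459×10¹⁰.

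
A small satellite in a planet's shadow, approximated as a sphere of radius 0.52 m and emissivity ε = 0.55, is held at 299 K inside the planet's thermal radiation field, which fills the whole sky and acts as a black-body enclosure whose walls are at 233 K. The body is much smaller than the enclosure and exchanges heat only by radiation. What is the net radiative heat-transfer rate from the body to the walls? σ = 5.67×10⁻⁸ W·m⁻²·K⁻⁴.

For a small grey body in a large enclosure: P_net = εσA(T_body⁴ − T_wall⁴).
A = 4πr² = 3.398 m²; T_body⁴ − T_wall⁴ = 7.993×10⁹ − 2.947×10⁹ = 5.045×10⁹ K⁴.
|P_net| = 0.55·5.67×10⁻⁸·3.398·5.045×10⁹.

P_net ≈ 535 W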